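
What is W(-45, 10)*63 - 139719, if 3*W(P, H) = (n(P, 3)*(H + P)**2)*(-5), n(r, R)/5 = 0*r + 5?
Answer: -3355344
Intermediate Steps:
n(r, R) = 25 (n(r, R) = 5*(0*r + 5) = 5*(0 + 5) = 5*5 = 25)
W(P, H) = -125*(H + P)**2/3 (W(P, H) = ((25*(H + P)**2)*(-5))/3 = (-125*(H + P)**2)/3 = -125*(H + P)**2/3)
W(-45, 10)*63 - 139719 = -125*(10 - 45)**2/3*63 - 139719 = -125/3*(-35)**2*63 - 139719 = -125/3*1225*63 - 139719 = -153125/3*63 - 139719 = -3215625 - 139719 = -3355344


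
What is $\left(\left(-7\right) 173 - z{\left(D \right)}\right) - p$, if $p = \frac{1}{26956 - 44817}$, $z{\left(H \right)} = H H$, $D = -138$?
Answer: $- \frac{361774554}{17861} \approx -20255.0$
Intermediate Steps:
$z{\left(H \right)} = H^{2}$
$p = - \frac{1}{17861}$ ($p = \frac{1}{-17861} = - \frac{1}{17861} \approx -5.5988 \cdot 10^{-5}$)
$\left(\left(-7\right) 173 - z{\left(D \right)}\right) - p = \left(\left(-7\right) 173 - \left(-138\right)^{2}\right) - - \frac{1}{17861} = \left(-1211 - 19044\right) + \frac{1}{17861} = -20255 + \frac{1}{17861} = - \frac{361774554}{17861}$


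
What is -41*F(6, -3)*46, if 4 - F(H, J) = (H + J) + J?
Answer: -7544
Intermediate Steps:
F(H, J) = 4 - H - 2*J (F(H, J) = 4 - ((H + J) + J) = 4 - (H + 2*J) = 4 + (-H - 2*J) = 4 - H - 2*J)
-41*F(6, -3)*46 = -41*(4 - 1*6 - 2*(-3))*46 = -41*(4 - 6 + 6)*46 = -41*4*46 = -164*46 = -7544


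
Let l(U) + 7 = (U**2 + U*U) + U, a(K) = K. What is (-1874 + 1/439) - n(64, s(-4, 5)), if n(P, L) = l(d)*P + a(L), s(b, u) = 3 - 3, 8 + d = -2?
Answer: -5964253/439 ≈ -13586.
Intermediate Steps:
d = -10 (d = -8 - 2 = -10)
l(U) = -7 + U + 2*U**2 (l(U) = -7 + ((U**2 + U*U) + U) = -7 + ((U**2 + U**2) + U) = -7 + (2*U**2 + U) = -7 + (U + 2*U**2) = -7 + U + 2*U**2)
s(b, u) = 0
n(P, L) = L + 183*P (n(P, L) = (-7 - 10 + 2*(-10)**2)*P + L = (-7 - 10 + 2*100)*P + L = (-7 - 10 + 200)*P + L = 183*P + L = L + 183*P)
(-1874 + 1/439) - n(64, s(-4, 5)) = (-1874 + 1/439) - (0 + 183*64) = (-1874 + 1/439) - (0 + 11712) = -822685/439 - 1*11712 = -822685/439 - 11712 = -5964253/439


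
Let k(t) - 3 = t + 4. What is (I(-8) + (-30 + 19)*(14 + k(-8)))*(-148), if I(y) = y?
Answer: 22348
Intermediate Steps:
k(t) = 7 + t (k(t) = 3 + (t + 4) = 3 + (4 + t) = 7 + t)
(I(-8) + (-30 + 19)*(14 + k(-8)))*(-148) = (-8 + (-30 + 19)*(14 + (7 - 8)))*(-148) = (-8 - 11*(14 - 1))*(-148) = (-8 - 11*13)*(-148) = (-8 - 143)*(-148) = -151*(-148) = 22348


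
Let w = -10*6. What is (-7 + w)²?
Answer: 4489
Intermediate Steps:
w = -60
(-7 + w)² = (-7 - 60)² = (-67)² = 4489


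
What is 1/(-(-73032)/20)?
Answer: 5/18258 ≈ 0.00027385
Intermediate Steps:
1/(-(-73032)/20) = 1/(-537*(-34/5)) = 1/(18258/5) = 5/18258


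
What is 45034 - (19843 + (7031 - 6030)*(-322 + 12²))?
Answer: 203369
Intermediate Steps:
45034 - (19843 + (7031 - 6030)*(-322 + 12²)) = 45034 - (19843 + 1001*(-322 + 144)) = 45034 - (19843 + 1001*(-178)) = 45034 - (19843 - 178178) = 45034 - 1*(-158335) = 45034 + 158335 = 203369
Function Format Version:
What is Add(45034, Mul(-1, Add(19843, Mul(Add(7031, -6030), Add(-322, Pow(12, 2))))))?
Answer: 203369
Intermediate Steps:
Add(45034, Mul(-1, Add(19843, Mul(Add(7031, -6030), Add(-322, Pow(12, 2)))))) = Add(45034, Mul(-1, Add(19843, Mul(1001, Add(-322, 144))))) = Add(45034, Mul(-1, Add(19843, Mul(1001, -178)))) = Add(45034, Mul(-1, Add(19843, -178178))) = Add(45034, Mul(-1, -158335)) = Add(45034, 158335) = 203369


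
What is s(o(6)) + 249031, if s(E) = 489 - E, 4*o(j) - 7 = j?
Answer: 998067/4 ≈ 2.4952e+5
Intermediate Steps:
o(j) = 7/4 + j/4
s(o(6)) + 249031 = (489 - (7/4 + (¼)*6)) + 249031 = (489 - (7/4 + 3/2)) + 249031 = (489 - 1*13/4) + 249031 = (489 - 13/4) + 249031 = 1943/4 + 249031 = 998067/4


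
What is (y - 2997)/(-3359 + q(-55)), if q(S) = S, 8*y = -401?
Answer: 24377/27312 ≈ 0.89254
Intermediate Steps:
y = -401/8 (y = (1/8)*(-401) = -401/8 ≈ -50.125)
(y - 2997)/(-3359 + q(-55)) = (-401/8 - 2997)/(-3359 - 55) = -24377/8/(-3414) = -24377/8*(-1/3414) = 24377/27312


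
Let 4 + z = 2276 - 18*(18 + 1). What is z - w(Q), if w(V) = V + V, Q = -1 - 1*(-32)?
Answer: 1868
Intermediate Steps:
z = 1930 (z = -4 + (2276 - 18*(18 + 1)) = -4 + (2276 - 18*19) = -4 + (2276 - 342) = -4 + 1934 = 1930)
Q = 31 (Q = -1 + 32 = 31)
w(V) = 2*V
z - w(Q) = 1930 - 2*31 = 1930 - 1*62 = 1930 - 62 = 1868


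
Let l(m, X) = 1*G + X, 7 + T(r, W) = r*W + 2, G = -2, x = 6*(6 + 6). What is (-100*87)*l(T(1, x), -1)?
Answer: 26100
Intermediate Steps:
x = 72 (x = 6*12 = 72)
T(r, W) = -5 + W*r (T(r, W) = -7 + (r*W + 2) = -7 + (W*r + 2) = -7 + (2 + W*r) = -5 + W*r)
l(m, X) = -2 + X (l(m, X) = 1*(-2) + X = -2 + X)
(-100*87)*l(T(1, x), -1) = (-100*87)*(-2 - 1) = -8700*(-3) = 26100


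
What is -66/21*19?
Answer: -418/7 ≈ -59.714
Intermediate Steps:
-66/21*19 = -11*2/7*19 = -22/7*19 = -418/7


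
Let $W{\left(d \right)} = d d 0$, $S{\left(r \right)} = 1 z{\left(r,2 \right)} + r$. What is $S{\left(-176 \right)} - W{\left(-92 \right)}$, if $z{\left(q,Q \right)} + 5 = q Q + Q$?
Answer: $-531$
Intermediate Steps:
$z{\left(q,Q \right)} = -5 + Q + Q q$ ($z{\left(q,Q \right)} = -5 + \left(q Q + Q\right) = -5 + \left(Q q + Q\right) = -5 + \left(Q + Q q\right) = -5 + Q + Q q$)
$S{\left(r \right)} = -3 + 3 r$ ($S{\left(r \right)} = 1 \left(-5 + 2 + 2 r\right) + r = 1 \left(-3 + 2 r\right) + r = \left(-3 + 2 r\right) + r = -3 + 3 r$)
$W{\left(d \right)} = 0$ ($W{\left(d \right)} = d^{2} \cdot 0 = 0$)
$S{\left(-176 \right)} - W{\left(-92 \right)} = \left(-3 + 3 \left(-176\right)\right) - 0 = \left(-3 - 528\right) + 0 = -531 + 0 = -531$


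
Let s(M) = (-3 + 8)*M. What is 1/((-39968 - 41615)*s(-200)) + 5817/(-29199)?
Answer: -158189427267/794047339000 ≈ -0.19922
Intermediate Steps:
s(M) = 5*M
1/((-39968 - 41615)*s(-200)) + 5817/(-29199) = 1/((-39968 - 41615)*((5*(-200)))) + 5817/(-29199) = 1/(-81583*(-1000)) + 5817*(-1/29199) = -1/81583*(-1/1000) - 1939/9733 = 1/81583000 - 1939/9733 = -158189427267/794047339000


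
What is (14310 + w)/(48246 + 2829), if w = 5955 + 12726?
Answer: 10997/17025 ≈ 0.64593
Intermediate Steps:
w = 18681
(14310 + w)/(48246 + 2829) = (14310 + 18681)/(48246 + 2829) = 32991/51075 = 32991*(1/51075) = 10997/17025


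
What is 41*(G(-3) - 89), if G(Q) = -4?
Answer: -3813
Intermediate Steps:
41*(G(-3) - 89) = 41*(-4 - 89) = 41*(-93) = -3813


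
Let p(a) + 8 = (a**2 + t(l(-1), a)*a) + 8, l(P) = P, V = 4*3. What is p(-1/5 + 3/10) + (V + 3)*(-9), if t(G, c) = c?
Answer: -6749/50 ≈ -134.98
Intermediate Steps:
V = 12
p(a) = 2*a**2 (p(a) = -8 + ((a**2 + a*a) + 8) = -8 + ((a**2 + a**2) + 8) = -8 + (2*a**2 + 8) = -8 + (8 + 2*a**2) = 2*a**2)
p(-1/5 + 3/10) + (V + 3)*(-9) = 2*(-1/5 + 3/10)**2 + (12 + 3)*(-9) = 2*(-1*1/5 + 3*(1/10))**2 + 15*(-9) = 2*(-1/5 + 3/10)**2 - 135 = 2*(1/10)**2 - 135 = 2*(1/100) - 135 = 1/50 - 135 = -6749/50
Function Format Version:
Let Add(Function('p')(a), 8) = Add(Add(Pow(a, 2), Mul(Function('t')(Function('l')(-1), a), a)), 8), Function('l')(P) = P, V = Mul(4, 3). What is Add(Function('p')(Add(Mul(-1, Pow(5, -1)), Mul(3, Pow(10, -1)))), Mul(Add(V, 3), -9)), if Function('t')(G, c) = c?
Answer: Rational(-6749, 50) ≈ -134.98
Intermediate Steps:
V = 12
Function('p')(a) = Mul(2, Pow(a, 2)) (Function('p')(a) = Add(-8, Add(Add(Pow(a, 2), Mul(a, a)), 8)) = Add(-8, Add(Add(Pow(a, 2), Pow(a, 2)), 8)) = Add(-8, Add(Mul(2, Pow(a, 2)), 8)) = Add(-8, Add(8, Mul(2, Pow(a, 2)))) = Mul(2, Pow(a, 2)))
Add(Function('p')(Add(Mul(-1, Pow(5, -1)), Mul(3, Pow(10, -1)))), Mul(Add(V, 3), -9)) = Add(Mul(2, Pow(Add(Mul(-1, Pow(5, -1)), Mul(3, Pow(10, -1))), 2)), Mul(Add(12, 3), -9)) = Add(Mul(2, Pow(Add(Mul(-1, Rational(1, 5)), Mul(3, Rational(1, 10))), 2)), Mul(15, -9)) = Add(Mul(2, Pow(Add(Rational(-1, 5), Rational(3, 10)), 2)), -135) = Add(Mul(2, Pow(Rational(1, 10), 2)), -135) = Add(Mul(2, Rational(1, 100)), -135) = Add(Rational(1, 50), -135) = Rational(-6749, 50)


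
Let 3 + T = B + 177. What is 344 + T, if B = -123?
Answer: 395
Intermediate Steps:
T = 51 (T = -3 + (-123 + 177) = -3 + 54 = 51)
344 + T = 344 + 51 = 395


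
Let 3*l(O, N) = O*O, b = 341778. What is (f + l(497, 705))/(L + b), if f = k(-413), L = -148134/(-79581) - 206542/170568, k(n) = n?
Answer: 185337505578120/773215639175239 ≈ 0.23970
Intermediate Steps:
L = 1471683535/2262328668 (L = -148134*(-1/79581) - 206542*1/170568 = 49378/26527 - 103271/85284 = 1471683535/2262328668 ≈ 0.65052)
l(O, N) = O**2/3 (l(O, N) = (O*O)/3 = O**2/3)
f = -413
(f + l(497, 705))/(L + b) = (-413 + (1/3)*497**2)/(1471683535/2262328668 + 341778) = (-413 + (1/3)*247009)/(773215639175239/2262328668) = (-413 + 247009/3)*(2262328668/773215639175239) = (245770/3)*(2262328668/773215639175239) = 185337505578120/773215639175239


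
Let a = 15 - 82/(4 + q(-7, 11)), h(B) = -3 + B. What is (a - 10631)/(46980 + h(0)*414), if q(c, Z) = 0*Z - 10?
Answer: -31807/137214 ≈ -0.23181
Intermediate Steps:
q(c, Z) = -10 (q(c, Z) = 0 - 10 = -10)
a = 86/3 (a = 15 - 82/(4 - 10) = 15 - 82/(-6) = 15 - 1/6*(-82) = 15 + 41/3 = 86/3 ≈ 28.667)
(a - 10631)/(46980 + h(0)*414) = (86/3 - 10631)/(46980 + (-3 + 0)*414) = -31807/(3*(46980 - 3*414)) = -31807/(3*(46980 - 1242)) = -31807/3/45738 = -31807/3*1/45738 = -31807/137214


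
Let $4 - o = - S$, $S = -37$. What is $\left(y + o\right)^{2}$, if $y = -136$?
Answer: $28561$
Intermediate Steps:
$o = -33$ ($o = 4 - \left(-1\right) \left(-37\right) = 4 - 37 = -33$)
$\left(y + o\right)^{2} = \left(-136 - 33\right)^{2} = \left(-169\right)^{2} = 28561$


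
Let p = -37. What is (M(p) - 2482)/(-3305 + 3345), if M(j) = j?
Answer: -2519/40 ≈ -62.975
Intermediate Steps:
(M(p) - 2482)/(-3305 + 3345) = (-37 - 2482)/(-3305 + 3345) = -2519/40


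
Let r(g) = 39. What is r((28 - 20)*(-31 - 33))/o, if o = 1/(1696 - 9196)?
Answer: -292500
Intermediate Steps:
o = -1/7500 (o = 1/(-7500) = -1/7500 ≈ -0.00013333)
r((28 - 20)*(-31 - 33))/o = 39/(-1/7500) = 39*(-7500) = -292500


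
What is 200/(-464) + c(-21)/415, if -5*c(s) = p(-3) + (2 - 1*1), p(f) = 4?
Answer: -10433/24070 ≈ -0.43344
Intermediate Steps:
c(s) = -1 (c(s) = -(4 + (2 - 1*1))/5 = -(4 + (2 - 1))/5 = -(4 + 1)/5 = -⅕*5 = -1)
200/(-464) + c(-21)/415 = 200/(-464) - 1/415 = 200*(-1/464) - 1*1/415 = -25/58 - 1/415 = -10433/24070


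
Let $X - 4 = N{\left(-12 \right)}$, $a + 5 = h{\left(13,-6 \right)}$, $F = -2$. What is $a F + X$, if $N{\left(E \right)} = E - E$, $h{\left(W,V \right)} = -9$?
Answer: $32$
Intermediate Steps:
$a = -14$ ($a = -5 - 9 = -14$)
$N{\left(E \right)} = 0$
$X = 4$ ($X = 4 + 0 = 4$)
$a F + X = \left(-14\right) \left(-2\right) + 4 = 28 + 4 = 32$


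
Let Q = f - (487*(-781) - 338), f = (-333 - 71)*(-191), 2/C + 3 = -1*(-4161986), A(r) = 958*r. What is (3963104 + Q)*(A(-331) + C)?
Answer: -5834581393097961396/4161983 ≈ -1.4019e+12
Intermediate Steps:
C = 2/4161983 (C = 2/(-3 - 1*(-4161986)) = 2/(-3 + 4161986) = 2/4161983 ≈ 4.8054e-7)
f = 77164 (f = -404*(-191) = 77164)
Q = 457849 (Q = 77164 - (487*(-781) - 338) = 77164 - (-380347 - 338) = 77164 - 1*(-380685) = 77164 + 380685 = 457849)
(3963104 + Q)*(A(-331) + C) = (3963104 + 457849)*(958*(-331) + 2/4161983) = 4420953*(-317098 + 2/4161983) = 4420953*(-1319756485332/4161983) = -5834581393097961396/4161983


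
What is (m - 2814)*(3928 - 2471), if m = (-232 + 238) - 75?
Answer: -4200531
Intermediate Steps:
m = -69 (m = 6 - 75 = -69)
(m - 2814)*(3928 - 2471) = (-69 - 2814)*(3928 - 2471) = -2883*1457 = -4200531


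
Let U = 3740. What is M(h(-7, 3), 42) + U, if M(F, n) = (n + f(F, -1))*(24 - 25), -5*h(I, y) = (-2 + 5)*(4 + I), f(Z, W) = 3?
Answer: 3695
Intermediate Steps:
h(I, y) = -12/5 - 3*I/5 (h(I, y) = -(-2 + 5)*(4 + I)/5 = -3*(4 + I)/5 = -(12 + 3*I)/5 = -12/5 - 3*I/5)
M(F, n) = -3 - n (M(F, n) = (n + 3)*(24 - 25) = (3 + n)*(-1) = -3 - n)
M(h(-7, 3), 42) + U = (-3 - 1*42) + 3740 = (-3 - 42) + 3740 = -45 + 3740 = 3695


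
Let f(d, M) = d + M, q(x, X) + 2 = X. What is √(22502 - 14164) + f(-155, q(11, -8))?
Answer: -165 + √8338 ≈ -73.687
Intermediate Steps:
q(x, X) = -2 + X
f(d, M) = M + d
√(22502 - 14164) + f(-155, q(11, -8)) = √(22502 - 14164) + ((-2 - 8) - 155) = √8338 + (-10 - 155) = √8338 - 165 = -165 + √8338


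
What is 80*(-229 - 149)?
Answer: -30240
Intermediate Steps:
80*(-229 - 149) = 80*(-378) = -30240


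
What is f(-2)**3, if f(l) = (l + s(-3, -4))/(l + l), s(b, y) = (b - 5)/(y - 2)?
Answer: 1/216 ≈ 0.0046296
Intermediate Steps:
s(b, y) = (-5 + b)/(-2 + y)
f(l) = (4/3 + l)/(2*l) (f(l) = (l + (-5 - 3)/(-2 - 4))/(l + l) = (l - 8/(-6))/((2*l)) = (l - 1/6*(-8))*(1/(2*l)) = (l + 4/3)*(1/(2*l)) = (4/3 + l)*(1/(2*l)) = (4/3 + l)/(2*l))
f(-2)**3 = ((1/6)*(4 + 3*(-2))/(-2))**3 = ((1/6)*(-1/2)*(4 - 6))**3 = ((1/6)*(-1/2)*(-2))**3 = (1/6)**3 = 1/216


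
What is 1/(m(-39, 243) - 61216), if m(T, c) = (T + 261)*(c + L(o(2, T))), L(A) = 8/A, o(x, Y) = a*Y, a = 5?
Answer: -65/473142 ≈ -0.00013738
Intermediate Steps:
o(x, Y) = 5*Y
m(T, c) = (261 + T)*(c + 8/(5*T)) (m(T, c) = (T + 261)*(c + 8/((5*T))) = (261 + T)*(c + 8*(1/(5*T))) = (261 + T)*(c + 8/(5*T)))
1/(m(-39, 243) - 61216) = 1/((8/5 + 261*243 + (2088/5)/(-39) - 39*243) - 61216) = 1/((8/5 + 63423 + (2088/5)*(-1/39) - 9477) - 61216) = 1/((8/5 + 63423 - 696/65 - 9477) - 61216) = 1/(3505898/65 - 61216) = 1/(-473142/65) = -65/473142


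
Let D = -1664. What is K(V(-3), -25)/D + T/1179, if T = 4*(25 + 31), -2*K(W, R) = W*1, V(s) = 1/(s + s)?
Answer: 1490551/7847424 ≈ 0.18994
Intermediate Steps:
V(s) = 1/(2*s)
K(W, R) = -W/2
T = 224 (T = 4*56 = 224)
K(V(-3), -25)/D + T/1179 = -1/(4*(-3))/(-1664) + 224/1179 = -(-1)/(4*3)*(-1/1664) + 224*(1/1179) = -½*(-⅙)*(-1/1664) + 224/1179 = (1/12)*(-1/1664) + 224/1179 = -1/19968 + 224/1179 = 1490551/7847424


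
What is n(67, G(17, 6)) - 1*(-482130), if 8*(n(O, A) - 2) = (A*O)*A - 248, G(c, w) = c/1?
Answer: 3876171/8 ≈ 4.8452e+5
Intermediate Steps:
G(c, w) = c (G(c, w) = c*1 = c)
n(O, A) = -29 + O*A²/8 (n(O, A) = 2 + ((A*O)*A - 248)/8 = 2 + (O*A² - 248)/8 = 2 + (-248 + O*A²)/8 = 2 + (-31 + O*A²/8) = -29 + O*A²/8)
n(67, G(17, 6)) - 1*(-482130) = (-29 + (⅛)*67*17²) - 1*(-482130) = (-29 + (⅛)*67*289) + 482130 = (-29 + 19363/8) + 482130 = 19131/8 + 482130 = 3876171/8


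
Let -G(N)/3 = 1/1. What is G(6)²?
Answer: 9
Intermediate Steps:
G(N) = -3 (G(N) = -3/1 = -3*1 = -3)
G(6)² = (-3)² = 9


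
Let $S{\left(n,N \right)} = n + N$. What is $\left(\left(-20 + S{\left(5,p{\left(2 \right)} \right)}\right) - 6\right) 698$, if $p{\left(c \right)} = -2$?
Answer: $-16054$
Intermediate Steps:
$S{\left(n,N \right)} = N + n$
$\left(\left(-20 + S{\left(5,p{\left(2 \right)} \right)}\right) - 6\right) 698 = \left(\left(-20 + \left(-2 + 5\right)\right) - 6\right) 698 = \left(\left(-20 + 3\right) - 6\right) 698 = \left(-17 - 6\right) 698 = \left(-23\right) 698 = -16054$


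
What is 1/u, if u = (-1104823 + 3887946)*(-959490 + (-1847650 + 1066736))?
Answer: -1/4843758401692 ≈ -2.0645e-13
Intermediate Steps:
u = -4843758401692 (u = 2783123*(-959490 - 780914) = 2783123*(-1740404) = -4843758401692)
1/u = 1/(-4843758401692) = -1/4843758401692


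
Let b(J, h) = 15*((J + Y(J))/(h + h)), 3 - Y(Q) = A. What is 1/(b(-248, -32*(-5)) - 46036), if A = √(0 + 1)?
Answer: -32/1473521 ≈ -2.1717e-5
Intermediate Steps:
A = 1 (A = √1 = 1)
Y(Q) = 2 (Y(Q) = 3 - 1*1 = 3 - 1 = 2)
b(J, h) = 15*(2 + J)/(2*h) (b(J, h) = 15*((J + 2)/(h + h)) = 15*((2 + J)/((2*h))) = 15*((2 + J)*(1/(2*h))) = 15*((2 + J)/(2*h)) = 15*(2 + J)/(2*h))
1/(b(-248, -32*(-5)) - 46036) = 1/(15*(2 - 248)/(2*((-32*(-5)))) - 46036) = 1/((15/2)*(-246)/160 - 46036) = 1/((15/2)*(1/160)*(-246) - 46036) = 1/(-369/32 - 46036) = 1/(-1473521/32) = -32/1473521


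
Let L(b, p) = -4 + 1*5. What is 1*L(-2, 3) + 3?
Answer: 4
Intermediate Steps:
L(b, p) = 1 (L(b, p) = -4 + 5 = 1)
1*L(-2, 3) + 3 = 1*1 + 3 = 1 + 3 = 4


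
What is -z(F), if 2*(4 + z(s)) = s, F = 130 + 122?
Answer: -122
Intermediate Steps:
F = 252
z(s) = -4 + s/2
-z(F) = -(-4 + (½)*252) = -(-4 + 126) = -1*122 = -122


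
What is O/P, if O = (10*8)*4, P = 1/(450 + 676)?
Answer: 360320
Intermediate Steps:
P = 1/1126 ≈ 0.00088810
O = 320 (O = 80*4 = 320)
O/P = 320/(1/1126) = 320*1126 = 360320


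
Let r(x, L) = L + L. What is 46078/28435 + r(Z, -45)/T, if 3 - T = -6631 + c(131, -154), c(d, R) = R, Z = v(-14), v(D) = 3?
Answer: 155109157/96508390 ≈ 1.6072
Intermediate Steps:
Z = 3
r(x, L) = 2*L
T = 6788 (T = 3 - (-6631 - 154) = 3 - 1*(-6785) = 3 + 6785 = 6788)
46078/28435 + r(Z, -45)/T = 46078/28435 + (2*(-45))/6788 = 46078*(1/28435) - 90*1/6788 = 46078/28435 - 45/3394 = 155109157/96508390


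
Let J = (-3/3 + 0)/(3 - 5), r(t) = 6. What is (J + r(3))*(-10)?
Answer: -65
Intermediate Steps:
J = ½ (J = (-3*⅓ + 0)/(-2) = (-1 + 0)*(-½) = -1*(-½) = ½ ≈ 0.50000)
(J + r(3))*(-10) = (½ + 6)*(-10) = (13/2)*(-10) = -65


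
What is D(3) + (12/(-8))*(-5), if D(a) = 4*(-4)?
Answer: -17/2 ≈ -8.5000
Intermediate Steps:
D(a) = -16
D(3) + (12/(-8))*(-5) = -16 + (12/(-8))*(-5) = -16 + (12*(-1/8))*(-5) = -16 - 3/2*(-5) = -16 + 15/2 = -17/2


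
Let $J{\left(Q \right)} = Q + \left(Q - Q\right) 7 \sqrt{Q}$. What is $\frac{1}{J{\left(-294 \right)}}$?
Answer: $- \frac{1}{294} \approx -0.0034014$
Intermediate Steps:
$J{\left(Q \right)} = Q$ ($J{\left(Q \right)} = Q + 0 \cdot 7 \sqrt{Q} = Q + 0 = Q$)
$\frac{1}{J{\left(-294 \right)}} = \frac{1}{-294} = - \frac{1}{294}$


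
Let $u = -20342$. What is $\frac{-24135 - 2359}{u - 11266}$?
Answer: $\frac{13247}{15804} \approx 0.83821$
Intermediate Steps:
$\frac{-24135 - 2359}{u - 11266} = \frac{-24135 - 2359}{-20342 - 11266} = - \frac{26494}{-31608} = \left(-26494\right) \left(- \frac{1}{31608}\right) = \frac{13247}{15804}$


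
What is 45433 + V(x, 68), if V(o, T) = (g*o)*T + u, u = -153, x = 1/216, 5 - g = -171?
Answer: 1224056/27 ≈ 45335.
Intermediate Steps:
g = 176 (g = 5 - 1*(-171) = 5 + 171 = 176)
x = 1/216 ≈ 0.0046296
V(o, T) = -153 + 176*T*o (V(o, T) = (176*o)*T - 153 = 176*T*o - 153 = -153 + 176*T*o)
45433 + V(x, 68) = 45433 + (-153 + 176*68*(1/216)) = 45433 + (-153 + 1496/27) = 45433 - 2635/27 = 1224056/27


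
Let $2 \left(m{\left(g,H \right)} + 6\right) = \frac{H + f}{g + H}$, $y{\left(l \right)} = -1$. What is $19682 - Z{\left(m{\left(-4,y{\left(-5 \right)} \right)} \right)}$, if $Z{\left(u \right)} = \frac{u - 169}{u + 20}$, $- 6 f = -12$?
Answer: $\frac{2737549}{139} \approx 19695.0$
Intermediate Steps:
$f = 2$ ($f = \left(- \frac{1}{6}\right) \left(-12\right) = 2$)
$m{\left(g,H \right)} = -6 + \frac{2 + H}{2 \left(H + g\right)}$ ($m{\left(g,H \right)} = -6 + \frac{\left(H + 2\right) \frac{1}{g + H}}{2} = -6 + \frac{\left(2 + H\right) \frac{1}{H + g}}{2} = -6 + \frac{\frac{1}{H + g} \left(2 + H\right)}{2} = -6 + \frac{2 + H}{2 \left(H + g\right)}$)
$Z{\left(u \right)} = \frac{-169 + u}{20 + u}$
$19682 - Z{\left(m{\left(-4,y{\left(-5 \right)} \right)} \right)} = 19682 - \frac{-169 + \frac{1 - -24 - - \frac{11}{2}}{-1 - 4}}{20 + \frac{1 - -24 - - \frac{11}{2}}{-1 - 4}} = 19682 - \frac{-169 + \frac{1 + 24 + \frac{11}{2}}{-5}}{20 + \frac{1 + 24 + \frac{11}{2}}{-5}} = 19682 - \frac{-169 - \frac{61}{10}}{20 - \frac{61}{10}} = 19682 - \frac{1}{\frac{139}{10}} \left(- \frac{1751}{10}\right) = 19682 - \frac{10}{139} \left(- \frac{1751}{10}\right) = 19682 - - \frac{1751}{139} = 19682 + \frac{1751}{139} = \frac{2737549}{139}$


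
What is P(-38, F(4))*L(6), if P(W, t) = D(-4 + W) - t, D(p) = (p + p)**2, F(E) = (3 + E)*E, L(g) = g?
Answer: 42168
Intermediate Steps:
F(E) = E*(3 + E)
D(p) = 4*p**2 (D(p) = (2*p)**2 = 4*p**2)
P(W, t) = -t + 4*(-4 + W)**2 (P(W, t) = 4*(-4 + W)**2 - t = -t + 4*(-4 + W)**2)
P(-38, F(4))*L(6) = (-4*(3 + 4) + 4*(-4 - 38)**2)*6 = (-4*7 + 4*(-42)**2)*6 = (-1*28 + 4*1764)*6 = (-28 + 7056)*6 = 7028*6 = 42168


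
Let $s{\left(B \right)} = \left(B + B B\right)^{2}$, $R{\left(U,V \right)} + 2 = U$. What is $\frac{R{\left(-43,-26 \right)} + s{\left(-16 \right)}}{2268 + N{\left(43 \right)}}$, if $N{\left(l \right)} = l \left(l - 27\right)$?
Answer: $\frac{57555}{2956} \approx 19.471$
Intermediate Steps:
$R{\left(U,V \right)} = -2 + U$
$s{\left(B \right)} = \left(B + B^{2}\right)^{2}$
$N{\left(l \right)} = l \left(-27 + l\right)$
$\frac{R{\left(-43,-26 \right)} + s{\left(-16 \right)}}{2268 + N{\left(43 \right)}} = \frac{\left(-2 - 43\right) + \left(-16\right)^{2} \left(1 - 16\right)^{2}}{2268 + 43 \left(-27 + 43\right)} = \frac{-45 + 256 \left(-15\right)^{2}}{2268 + 43 \cdot 16} = \frac{-45 + 256 \cdot 225}{2268 + 688} = \frac{-45 + 57600}{2956} = 57555 \cdot \frac{1}{2956} = \frac{57555}{2956}$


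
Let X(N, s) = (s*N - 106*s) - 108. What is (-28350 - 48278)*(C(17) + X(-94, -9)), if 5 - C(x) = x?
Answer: -128735040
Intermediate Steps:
C(x) = 5 - x
X(N, s) = -108 - 106*s + N*s (X(N, s) = (N*s - 106*s) - 108 = (-106*s + N*s) - 108 = -108 - 106*s + N*s)
(-28350 - 48278)*(C(17) + X(-94, -9)) = (-28350 - 48278)*((5 - 1*17) + (-108 - 106*(-9) - 94*(-9))) = -76628*((5 - 17) + (-108 + 954 + 846)) = -76628*(-12 + 1692) = -76628*1680 = -128735040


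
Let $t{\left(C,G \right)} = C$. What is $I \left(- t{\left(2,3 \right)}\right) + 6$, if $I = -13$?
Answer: $32$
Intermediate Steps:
$I \left(- t{\left(2,3 \right)}\right) + 6 = - 13 \left(\left(-1\right) 2\right) + 6 = \left(-13\right) \left(-2\right) + 6 = 26 + 6 = 32$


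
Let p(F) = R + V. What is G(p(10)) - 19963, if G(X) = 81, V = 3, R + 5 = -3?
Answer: -19882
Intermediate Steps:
R = -8 (R = -5 - 3 = -8)
p(F) = -5 (p(F) = -8 + 3 = -5)
G(p(10)) - 19963 = 81 - 19963 = -19882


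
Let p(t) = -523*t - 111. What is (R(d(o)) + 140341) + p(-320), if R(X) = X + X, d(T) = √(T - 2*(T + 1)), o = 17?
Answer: 307590 + 2*I*√19 ≈ 3.0759e+5 + 8.7178*I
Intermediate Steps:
p(t) = -111 - 523*t
d(T) = √(-2 - T) (d(T) = √(T - 2*(1 + T)) = √(T + (-2 - 2*T)) = √(-2 - T))
R(X) = 2*X
(R(d(o)) + 140341) + p(-320) = (2*√(-2 - 1*17) + 140341) + (-111 - 523*(-320)) = (2*√(-2 - 17) + 140341) + (-111 + 167360) = (2*√(-19) + 140341) + 167249 = (2*(I*√19) + 140341) + 167249 = (2*I*√19 + 140341) + 167249 = (140341 + 2*I*√19) + 167249 = 307590 + 2*I*√19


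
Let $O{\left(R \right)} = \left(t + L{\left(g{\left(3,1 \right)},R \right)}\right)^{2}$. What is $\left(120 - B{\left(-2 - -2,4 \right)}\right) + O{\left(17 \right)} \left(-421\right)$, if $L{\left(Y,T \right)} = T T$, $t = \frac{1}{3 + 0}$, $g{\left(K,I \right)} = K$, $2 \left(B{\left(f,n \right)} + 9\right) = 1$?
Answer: $- \frac{634380695}{18} \approx -3.5243 \cdot 10^{7}$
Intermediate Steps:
$B{\left(f,n \right)} = - \frac{17}{2}$ ($B{\left(f,n \right)} = -9 + \frac{1}{2} \cdot 1 = -9 + \frac{1}{2} = - \frac{17}{2}$)
$t = \frac{1}{3} \approx 0.33333$
$L{\left(Y,T \right)} = T^{2}$
$O{\left(R \right)} = \left(\frac{1}{3} + R^{2}\right)^{2}$
$\left(120 - B{\left(-2 - -2,4 \right)}\right) + O{\left(17 \right)} \left(-421\right) = \left(120 - - \frac{17}{2}\right) + \frac{\left(1 + 3 \cdot 17^{2}\right)^{2}}{9} \left(-421\right) = \left(120 + \frac{17}{2}\right) + \frac{\left(1 + 3 \cdot 289\right)^{2}}{9} \left(-421\right) = \frac{257}{2} + \frac{\left(1 + 867\right)^{2}}{9} \left(-421\right) = \frac{257}{2} + \frac{868^{2}}{9} \left(-421\right) = \frac{257}{2} + \frac{1}{9} \cdot 753424 \left(-421\right) = \frac{257}{2} + \frac{753424}{9} \left(-421\right) = \frac{257}{2} - \frac{317191504}{9} = - \frac{634380695}{18}$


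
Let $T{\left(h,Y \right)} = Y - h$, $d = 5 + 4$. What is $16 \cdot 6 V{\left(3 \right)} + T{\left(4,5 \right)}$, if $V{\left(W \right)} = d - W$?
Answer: $577$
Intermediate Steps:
$d = 9$
$V{\left(W \right)} = 9 - W$
$16 \cdot 6 V{\left(3 \right)} + T{\left(4,5 \right)} = 16 \cdot 6 \left(9 - 3\right) + \left(5 - 4\right) = 16 \cdot 6 \cdot 6 + 1 = 16 \cdot 36 + 1 = 576 + 1 = 577$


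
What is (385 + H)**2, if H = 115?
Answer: 250000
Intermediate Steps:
(385 + H)**2 = (385 + 115)**2 = 500**2 = 250000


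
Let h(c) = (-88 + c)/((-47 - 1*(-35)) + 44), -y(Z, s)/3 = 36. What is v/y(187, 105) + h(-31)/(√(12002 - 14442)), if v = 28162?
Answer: -14081/54 + 119*I*√610/39040 ≈ -260.76 + 0.075284*I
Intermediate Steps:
y(Z, s) = -108 (y(Z, s) = -3*36 = -108)
h(c) = -11/4 + c/32 (h(c) = (-88 + c)/((-47 + 35) + 44) = (-88 + c)/(-12 + 44) = (-88 + c)/32 = (-88 + c)*(1/32) = -11/4 + c/32)
v/y(187, 105) + h(-31)/(√(12002 - 14442)) = 28162/(-108) + (-11/4 + (1/32)*(-31))/(√(12002 - 14442)) = 28162*(-1/108) + (-11/4 - 31/32)/(√(-2440)) = -14081/54 - 119*(-I*√610/1220)/32 = -14081/54 - (-119)*I*√610/39040 = -14081/54 + 119*I*√610/39040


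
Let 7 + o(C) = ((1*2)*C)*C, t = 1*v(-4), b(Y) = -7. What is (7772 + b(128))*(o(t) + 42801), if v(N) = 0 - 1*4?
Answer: 332543890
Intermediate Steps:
v(N) = -4 (v(N) = 0 - 4 = -4)
t = -4 (t = 1*(-4) = -4)
o(C) = -7 + 2*C**2 (o(C) = -7 + ((1*2)*C)*C = -7 + (2*C)*C = -7 + 2*C**2)
(7772 + b(128))*(o(t) + 42801) = (7772 - 7)*((-7 + 2*(-4)**2) + 42801) = 7765*((-7 + 2*16) + 42801) = 7765*((-7 + 32) + 42801) = 7765*(25 + 42801) = 7765*42826 = 332543890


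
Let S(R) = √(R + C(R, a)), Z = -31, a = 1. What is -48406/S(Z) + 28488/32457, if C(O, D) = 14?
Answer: 9496/10819 + 48406*I*√17/17 ≈ 0.87772 + 11740.0*I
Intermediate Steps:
S(R) = √(14 + R) (S(R) = √(R + 14) = √(14 + R))
-48406/S(Z) + 28488/32457 = -48406/√(14 - 31) + 28488/32457 = -48406*(-I*√17/17) + 28488*(1/32457) = -48406*(-I*√17/17) + 9496/10819 = -(-48406)*I*√17/17 + 9496/10819 = 48406*I*√17/17 + 9496/10819 = 9496/10819 + 48406*I*√17/17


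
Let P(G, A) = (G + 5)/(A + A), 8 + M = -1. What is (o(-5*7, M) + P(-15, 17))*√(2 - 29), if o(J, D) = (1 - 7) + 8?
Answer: 87*I*√3/17 ≈ 8.864*I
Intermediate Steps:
M = -9 (M = -8 - 1 = -9)
P(G, A) = (5 + G)/(2*A) (P(G, A) = (5 + G)/((2*A)) = (5 + G)*(1/(2*A)) = (5 + G)/(2*A))
o(J, D) = 2 (o(J, D) = -6 + 8 = 2)
(o(-5*7, M) + P(-15, 17))*√(2 - 29) = (2 + (½)*(5 - 15)/17)*√(2 - 29) = (2 + (½)*(1/17)*(-10))*√(-27) = (2 - 5/17)*(3*I*√3) = 29*(3*I*√3)/17 = 87*I*√3/17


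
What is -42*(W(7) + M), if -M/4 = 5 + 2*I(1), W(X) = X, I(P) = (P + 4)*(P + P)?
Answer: 3906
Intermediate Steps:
I(P) = 2*P*(4 + P) (I(P) = (4 + P)*(2*P) = 2*P*(4 + P))
M = -100 (M = -4*(5 + 2*(2*1*(4 + 1))) = -4*(5 + 2*(2*1*5)) = -4*(5 + 2*10) = -4*(5 + 20) = -4*25 = -100)
-42*(W(7) + M) = -42*(7 - 100) = -42*(-93) = 3906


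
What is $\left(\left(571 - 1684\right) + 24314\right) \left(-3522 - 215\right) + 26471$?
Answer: $-86675666$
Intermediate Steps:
$\left(\left(571 - 1684\right) + 24314\right) \left(-3522 - 215\right) + 26471 = \left(\left(571 - 1684\right) + 24314\right) \left(-3737\right) + 26471 = \left(-1113 + 24314\right) \left(-3737\right) + 26471 = 23201 \left(-3737\right) + 26471 = -86702137 + 26471 = -86675666$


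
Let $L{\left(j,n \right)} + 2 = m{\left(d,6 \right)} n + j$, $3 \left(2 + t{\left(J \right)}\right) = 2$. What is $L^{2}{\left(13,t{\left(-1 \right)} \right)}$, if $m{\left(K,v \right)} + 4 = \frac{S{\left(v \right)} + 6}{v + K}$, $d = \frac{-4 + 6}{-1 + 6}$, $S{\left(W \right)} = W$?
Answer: $\frac{6889}{36} \approx 191.36$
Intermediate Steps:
$t{\left(J \right)} = - \frac{4}{3}$ ($t{\left(J \right)} = -2 + \frac{1}{3} \cdot 2 = -2 + \frac{2}{3} = - \frac{4}{3}$)
$d = \frac{2}{5} \approx 0.4$
$m{\left(K,v \right)} = -4 + \frac{6 + v}{K + v}$ ($m{\left(K,v \right)} = -4 + \frac{v + 6}{v + K} = -4 + \frac{6 + v}{K + v}$)
$L{\left(j,n \right)} = -2 + j - \frac{17 n}{8}$ ($L{\left(j,n \right)} = -2 + \left(\frac{6 - \frac{8}{5} - 18}{\frac{2}{5} + 6} n + j\right) = -2 + \left(\frac{6 - \frac{8}{5} - 18}{\frac{32}{5}} n + j\right) = -2 + \left(\frac{5}{32} \left(- \frac{68}{5}\right) n + j\right) = -2 + \left(- \frac{17 n}{8} + j\right) = -2 + \left(j - \frac{17 n}{8}\right) = -2 + j - \frac{17 n}{8}$)
$L^{2}{\left(13,t{\left(-1 \right)} \right)} = \left(-2 + 13 - - \frac{17}{6}\right)^{2} = \left(-2 + 13 + \frac{17}{6}\right)^{2} = \left(\frac{83}{6}\right)^{2} = \frac{6889}{36}$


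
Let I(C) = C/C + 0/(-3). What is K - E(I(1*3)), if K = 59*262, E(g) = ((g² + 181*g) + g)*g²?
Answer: 15275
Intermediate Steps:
I(C) = 1 (I(C) = 1 + 0*(-⅓) = 1 + 0 = 1)
E(g) = g²*(g² + 182*g) (E(g) = (g² + 182*g)*g² = g²*(g² + 182*g))
K = 15458
K - E(I(1*3)) = 15458 - 1³*(182 + 1) = 15458 - 183 = 15275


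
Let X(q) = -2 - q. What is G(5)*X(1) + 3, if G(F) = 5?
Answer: -12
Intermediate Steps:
G(5)*X(1) + 3 = 5*(-2 - 1*1) + 3 = 5*(-2 - 1) + 3 = 5*(-3) + 3 = -15 + 3 = -12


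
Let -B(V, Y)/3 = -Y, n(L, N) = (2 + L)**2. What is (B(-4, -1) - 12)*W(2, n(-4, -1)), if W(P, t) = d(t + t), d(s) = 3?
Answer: -45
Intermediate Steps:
B(V, Y) = 3*Y (B(V, Y) = -(-3)*Y = 3*Y)
W(P, t) = 3
(B(-4, -1) - 12)*W(2, n(-4, -1)) = (3*(-1) - 12)*3 = (-3 - 12)*3 = -15*3 = -45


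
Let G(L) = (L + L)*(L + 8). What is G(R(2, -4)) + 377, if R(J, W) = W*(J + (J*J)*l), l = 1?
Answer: 1145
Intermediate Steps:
R(J, W) = W*(J + J²) (R(J, W) = W*(J + (J*J)*1) = W*(J + J²*1) = W*(J + J²))
G(L) = 2*L*(8 + L) (G(L) = (2*L)*(8 + L) = 2*L*(8 + L))
G(R(2, -4)) + 377 = 2*(2*(-4)*(1 + 2))*(8 + 2*(-4)*(1 + 2)) + 377 = 2*(2*(-4)*3)*(8 + 2*(-4)*3) + 377 = 2*(-24)*(8 - 24) + 377 = 2*(-24)*(-16) + 377 = 768 + 377 = 1145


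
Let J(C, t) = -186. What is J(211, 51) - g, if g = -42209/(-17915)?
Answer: -3374399/17915 ≈ -188.36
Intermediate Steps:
g = 42209/17915 (g = -42209*(-1/17915) = 42209/17915 ≈ 2.3561)
J(211, 51) - g = -186 - 1*42209/17915 = -186 - 42209/17915 = -3374399/17915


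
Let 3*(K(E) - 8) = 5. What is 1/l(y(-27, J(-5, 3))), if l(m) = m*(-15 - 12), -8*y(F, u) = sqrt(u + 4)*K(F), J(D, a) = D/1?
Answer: -8*I/261 ≈ -0.030651*I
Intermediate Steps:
J(D, a) = D (J(D, a) = D*1 = D)
K(E) = 29/3 (K(E) = 8 + (1/3)*5 = 8 + 5/3 = 29/3)
y(F, u) = -29*sqrt(4 + u)/24 (y(F, u) = -sqrt(u + 4)*29/(8*3) = -sqrt(4 + u)*29/(8*3) = -29*sqrt(4 + u)/24)
l(m) = -27*m (l(m) = m*(-27) = -27*m)
1/l(y(-27, J(-5, 3))) = 1/(-(-261)*sqrt(4 - 5)/8) = 1/(-(-261)*sqrt(-1)/8) = 1/(-(-261)*I/8) = 1/(261*I/8) = -8*I/261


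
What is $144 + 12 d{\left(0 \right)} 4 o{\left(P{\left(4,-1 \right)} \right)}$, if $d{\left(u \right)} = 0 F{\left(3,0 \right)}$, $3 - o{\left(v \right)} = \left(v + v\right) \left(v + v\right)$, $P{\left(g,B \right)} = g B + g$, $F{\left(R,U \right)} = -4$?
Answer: $144$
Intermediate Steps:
$P{\left(g,B \right)} = g + B g$ ($P{\left(g,B \right)} = B g + g = g + B g$)
$o{\left(v \right)} = 3 - 4 v^{2}$ ($o{\left(v \right)} = 3 - \left(v + v\right) \left(v + v\right) = 3 - 2 v 2 v = 3 - 4 v^{2}$)
$d{\left(u \right)} = 0$ ($d{\left(u \right)} = 0 \left(-4\right) = 0$)
$144 + 12 d{\left(0 \right)} 4 o{\left(P{\left(4,-1 \right)} \right)} = 144 + 12 \cdot 0 \cdot 4 \left(3 - 4 \left(4 \left(1 - 1\right)\right)^{2}\right) = 144 + 12 \cdot 0 \left(3 - 4 \left(4 \cdot 0\right)^{2}\right) = 144 + 12 \cdot 0 \left(3 - 4 \cdot 0^{2}\right) = 144 + 12 \cdot 0 \left(3 - 0\right) = 144 + 12 \cdot 0 \left(3 + 0\right) = 144 + 12 \cdot 0 \cdot 3 = 144 + 12 \cdot 0 = 144 + 0 = 144$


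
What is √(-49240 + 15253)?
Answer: I*√33987 ≈ 184.36*I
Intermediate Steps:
√(-49240 + 15253) = √(-33987) = I*√33987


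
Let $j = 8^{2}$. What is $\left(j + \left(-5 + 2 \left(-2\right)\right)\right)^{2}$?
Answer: $3025$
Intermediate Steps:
$j = 64$
$\left(j + \left(-5 + 2 \left(-2\right)\right)\right)^{2} = \left(64 + \left(-5 + 2 \left(-2\right)\right)\right)^{2} = \left(64 - 9\right)^{2} = 55^{2} = 3025$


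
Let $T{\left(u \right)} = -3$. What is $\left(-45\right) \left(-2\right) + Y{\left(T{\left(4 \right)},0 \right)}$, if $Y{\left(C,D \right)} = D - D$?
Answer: $90$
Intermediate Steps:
$Y{\left(C,D \right)} = 0$
$\left(-45\right) \left(-2\right) + Y{\left(T{\left(4 \right)},0 \right)} = \left(-45\right) \left(-2\right) + 0 = 90 + 0 = 90$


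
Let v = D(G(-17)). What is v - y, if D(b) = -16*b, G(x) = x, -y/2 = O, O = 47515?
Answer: 95302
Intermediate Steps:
y = -95030 (y = -2*47515 = -95030)
v = 272 (v = -16*(-17) = 272)
v - y = 272 - 1*(-95030) = 272 + 95030 = 95302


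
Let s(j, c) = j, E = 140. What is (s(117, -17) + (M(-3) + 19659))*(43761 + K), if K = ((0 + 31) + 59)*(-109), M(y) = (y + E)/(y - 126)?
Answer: 28869293539/43 ≈ 6.7138e+8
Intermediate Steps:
M(y) = (140 + y)/(-126 + y) (M(y) = (y + 140)/(y - 126) = (140 + y)/(-126 + y))
K = -9810 (K = (31 + 59)*(-109) = 90*(-109) = -9810)
(s(117, -17) + (M(-3) + 19659))*(43761 + K) = (117 + ((140 - 3)/(-126 - 3) + 19659))*(43761 - 9810) = (117 + (137/(-129) + 19659))*33951 = (117 + (-1/129*137 + 19659))*33951 = (117 + (-137/129 + 19659))*33951 = (117 + 2535874/129)*33951 = (2550967/129)*33951 = 28869293539/43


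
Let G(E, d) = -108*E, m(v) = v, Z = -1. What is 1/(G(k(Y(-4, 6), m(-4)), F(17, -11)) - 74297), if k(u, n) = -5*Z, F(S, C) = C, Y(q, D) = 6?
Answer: -1/74837 ≈ -1.3362e-5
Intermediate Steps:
k(u, n) = 5 (k(u, n) = -5*(-1) = 5)
1/(G(k(Y(-4, 6), m(-4)), F(17, -11)) - 74297) = 1/(-108*5 - 74297) = 1/(-540 - 74297) = 1/(-74837) = -1/74837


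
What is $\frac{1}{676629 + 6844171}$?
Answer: $\frac{1}{7520800} \approx 1.3296 \cdot 10^{-7}$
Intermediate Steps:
$\frac{1}{676629 + 6844171} = \frac{1}{7520800}$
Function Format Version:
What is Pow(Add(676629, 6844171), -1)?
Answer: Rational(1, 7520800) ≈ 1.3296e-7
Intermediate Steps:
Pow(Add(676629, 6844171), -1) = Pow(7520800, -1) = Rational(1, 7520800)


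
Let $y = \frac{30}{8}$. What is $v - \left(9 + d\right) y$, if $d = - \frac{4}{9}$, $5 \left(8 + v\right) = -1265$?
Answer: $- \frac{3517}{12} \approx -293.08$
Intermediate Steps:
$v = -261$ ($v = -8 + \frac{1}{5} \left(-1265\right) = -8 - 253 = -261$)
$d = - \frac{4}{9}$ ($d = \left(-4\right) \frac{1}{9} = - \frac{4}{9} \approx -0.44444$)
$y = \frac{15}{4}$ ($y = 30 \cdot \frac{1}{8} = \frac{15}{4} \approx 3.75$)
$v - \left(9 + d\right) y = -261 - \left(9 - \frac{4}{9}\right) \frac{15}{4} = -261 - \frac{77}{9} \cdot \frac{15}{4} = -261 - \frac{385}{12} = - \frac{3517}{12}$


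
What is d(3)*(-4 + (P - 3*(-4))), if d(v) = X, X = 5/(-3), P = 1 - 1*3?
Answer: -10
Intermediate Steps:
P = -2 (P = 1 - 3 = -2)
X = -5/3 (X = 5*(-⅓) = -5/3 ≈ -1.6667)
d(v) = -5/3
d(3)*(-4 + (P - 3*(-4))) = -5*(-4 + (-2 - 3*(-4)))/3 = -5*(-4 + (-2 + 12))/3 = -5*(-4 + 10)/3 = -5/3*6 = -10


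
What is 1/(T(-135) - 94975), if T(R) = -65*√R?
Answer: I/(5*(-18995*I + 39*√15)) ≈ -1.0528e-5 + 8.3721e-8*I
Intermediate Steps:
1/(T(-135) - 94975) = 1/(-195*I*√15 - 94975) = 1/(-94975 - 195*I*√15)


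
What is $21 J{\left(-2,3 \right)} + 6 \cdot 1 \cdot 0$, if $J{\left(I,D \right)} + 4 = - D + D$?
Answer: $-84$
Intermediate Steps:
$J{\left(I,D \right)} = -4$ ($J{\left(I,D \right)} = -4 + \left(- D + D\right) = -4 + 0 = -4$)
$21 J{\left(-2,3 \right)} + 6 \cdot 1 \cdot 0 = 21 \left(-4\right) + 6 \cdot 1 \cdot 0 = -84 + 6 \cdot 0 = -84 + 0 = -84$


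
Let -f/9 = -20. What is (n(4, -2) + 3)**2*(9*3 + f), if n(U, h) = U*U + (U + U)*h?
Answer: 1863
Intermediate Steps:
f = 180 (f = -9*(-20) = 180)
n(U, h) = U**2 + 2*U*h (n(U, h) = U**2 + (2*U)*h = U**2 + 2*U*h)
(n(4, -2) + 3)**2*(9*3 + f) = (4*(4 + 2*(-2)) + 3)**2*(9*3 + 180) = (4*(4 - 4) + 3)**2*(27 + 180) = (4*0 + 3)**2*207 = (0 + 3)**2*207 = 3**2*207 = 9*207 = 1863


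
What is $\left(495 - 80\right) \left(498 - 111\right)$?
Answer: $160605$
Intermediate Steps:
$\left(495 - 80\right) \left(498 - 111\right) = 415 \cdot 387 = 160605$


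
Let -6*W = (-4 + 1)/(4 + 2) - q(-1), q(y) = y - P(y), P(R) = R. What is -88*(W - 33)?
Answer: 8690/3 ≈ 2896.7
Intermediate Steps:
q(y) = 0 (q(y) = y - y = 0)
W = 1/12 (W = -((-4 + 1)/(4 + 2) - 1*0)/6 = -(-3/6 + 0)/6 = -(-3*⅙ + 0)/6 = -(-½ + 0)/6 = -⅙*(-½) = 1/12 ≈ 0.083333)
-88*(W - 33) = -88*(1/12 - 33) = -88*(-395/12) = 8690/3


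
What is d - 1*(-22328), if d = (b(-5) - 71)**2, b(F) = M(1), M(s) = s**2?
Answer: 27228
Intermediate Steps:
b(F) = 1 (b(F) = 1**2 = 1)
d = 4900 (d = (1 - 71)**2 = (-70)**2 = 4900)
d - 1*(-22328) = 4900 - 1*(-22328) = 4900 + 22328 = 27228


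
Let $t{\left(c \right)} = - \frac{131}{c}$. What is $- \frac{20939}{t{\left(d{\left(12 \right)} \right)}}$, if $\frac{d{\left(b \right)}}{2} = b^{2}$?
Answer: $\frac{6030432}{131} \approx 46034.0$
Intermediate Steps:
$d{\left(b \right)} = 2 b^{2}$
$- \frac{20939}{t{\left(d{\left(12 \right)} \right)}} = - \frac{20939}{\left(-131\right) \frac{1}{2 \cdot 12^{2}}} = - \frac{20939}{\left(-131\right) \frac{1}{2 \cdot 144}} = - \frac{20939}{\left(-131\right) \frac{1}{288}} = - \frac{20939}{- \frac{131}{288}} = \left(-20939\right) \left(- \frac{288}{131}\right) = \frac{6030432}{131}$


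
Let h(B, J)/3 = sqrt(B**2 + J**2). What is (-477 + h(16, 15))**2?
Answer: 231858 - 2862*sqrt(481) ≈ 1.6909e+5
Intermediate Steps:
h(B, J) = 3*sqrt(B**2 + J**2)
(-477 + h(16, 15))**2 = (-477 + 3*sqrt(16**2 + 15**2))**2 = (-477 + 3*sqrt(256 + 225))**2 = (-477 + 3*sqrt(481))**2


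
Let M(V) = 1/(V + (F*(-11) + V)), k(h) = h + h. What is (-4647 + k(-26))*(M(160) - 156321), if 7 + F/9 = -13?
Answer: 1689470467001/2300 ≈ 7.3455e+8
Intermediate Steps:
F = -180 (F = -63 + 9*(-13) = -63 - 117 = -180)
k(h) = 2*h
M(V) = 1/(1980 + 2*V) (M(V) = 1/(V + (-180*(-11) + V)) = 1/(V + (1980 + V)) = 1/(1980 + 2*V))
(-4647 + k(-26))*(M(160) - 156321) = (-4647 + 2*(-26))*(1/(2*(990 + 160)) - 156321) = (-4647 - 52)*((1/2)/1150 - 156321) = -4699*((1/2)*(1/1150) - 156321) = -4699*(1/2300 - 156321) = -4699*(-359538299/2300) = 1689470467001/2300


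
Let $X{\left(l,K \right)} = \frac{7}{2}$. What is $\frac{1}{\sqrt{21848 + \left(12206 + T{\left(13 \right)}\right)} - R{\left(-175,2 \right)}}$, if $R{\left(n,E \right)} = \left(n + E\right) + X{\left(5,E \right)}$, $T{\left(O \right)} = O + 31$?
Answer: $- \frac{226}{7157} + \frac{4 \sqrt{34098}}{21471} \approx 0.0028236$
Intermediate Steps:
$T{\left(O \right)} = 31 + O$
$X{\left(l,K \right)} = \frac{7}{2}$ ($X{\left(l,K \right)} = 7 \cdot \frac{1}{2} = \frac{7}{2}$)
$R{\left(n,E \right)} = \frac{7}{2} + E + n$ ($R{\left(n,E \right)} = \left(n + E\right) + \frac{7}{2} = \left(E + n\right) + \frac{7}{2} = \frac{7}{2} + E + n$)
$\frac{1}{\sqrt{21848 + \left(12206 + T{\left(13 \right)}\right)} - R{\left(-175,2 \right)}} = \frac{1}{\sqrt{21848 + \left(12206 + \left(31 + 13\right)\right)} - \left(\frac{7}{2} + 2 - 175\right)} = \frac{1}{\sqrt{21848 + \left(12206 + 44\right)} - - \frac{339}{2}} = \frac{1}{\sqrt{21848 + 12250} + \frac{339}{2}} = \frac{1}{\sqrt{34098} + \frac{339}{2}} = \frac{1}{\frac{339}{2} + \sqrt{34098}}$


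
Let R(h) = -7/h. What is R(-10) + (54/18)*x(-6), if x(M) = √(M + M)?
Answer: 7/10 + 6*I*√3 ≈ 0.7 + 10.392*I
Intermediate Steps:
x(M) = √2*√M (x(M) = √(2*M) = √2*√M)
R(-10) + (54/18)*x(-6) = -7/(-10) + (54/18)*(√2*√(-6)) = -7*(-⅒) + (54*(1/18))*(√2*(I*√6)) = 7/10 + 3*(2*I*√3) = 7/10 + 6*I*√3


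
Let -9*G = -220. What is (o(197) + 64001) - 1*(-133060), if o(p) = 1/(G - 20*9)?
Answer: 275885391/1400 ≈ 1.9706e+5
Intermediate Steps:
G = 220/9 (G = -⅑*(-220) = 220/9 ≈ 24.444)
o(p) = -9/1400 (o(p) = 1/(220/9 - 20*9) = 1/(220/9 - 180) = 1/(-1400/9) = -9/1400)
(o(197) + 64001) - 1*(-133060) = (-9/1400 + 64001) - 1*(-133060) = 89601391/1400 + 133060 = 275885391/1400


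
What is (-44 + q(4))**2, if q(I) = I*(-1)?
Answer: 2304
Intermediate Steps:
q(I) = -I
(-44 + q(4))**2 = (-44 - 1*4)**2 = (-44 - 4)**2 = (-48)**2 = 2304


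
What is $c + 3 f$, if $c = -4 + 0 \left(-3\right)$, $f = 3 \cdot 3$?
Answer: $23$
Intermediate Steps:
$f = 9$
$c = -4$ ($c = -4 + 0 = -4$)
$c + 3 f = -4 + 3 \cdot 9 = -4 + 27 = 23$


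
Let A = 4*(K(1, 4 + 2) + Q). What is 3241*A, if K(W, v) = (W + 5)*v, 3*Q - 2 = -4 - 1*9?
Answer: 1257508/3 ≈ 4.1917e+5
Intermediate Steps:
Q = -11/3 (Q = ⅔ + (-4 - 1*9)/3 = ⅔ + (-4 - 9)/3 = ⅔ + (⅓)*(-13) = ⅔ - 13/3 = -11/3 ≈ -3.6667)
K(W, v) = v*(5 + W) (K(W, v) = (5 + W)*v = v*(5 + W))
A = 388/3 (A = 4*((4 + 2)*(5 + 1) - 11/3) = 4*(6*6 - 11/3) = 4*(36 - 11/3) = 4*(97/3) = 388/3 ≈ 129.33)
3241*A = 3241*(388/3) = 1257508/3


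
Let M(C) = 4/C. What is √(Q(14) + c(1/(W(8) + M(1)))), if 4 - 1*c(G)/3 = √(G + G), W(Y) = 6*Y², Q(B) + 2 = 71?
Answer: √(3048516 - 582*√194)/194 ≈ 8.9880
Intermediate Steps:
Q(B) = 69 (Q(B) = -2 + 71 = 69)
c(G) = 12 - 3*√2*√G (c(G) = 12 - 3*√(G + G) = 12 - 3*√2*√G)
√(Q(14) + c(1/(W(8) + M(1)))) = √(69 + (12 - 3*√2*√(1/(6*8² + 4/1)))) = √(69 + (12 - 3*√2*√(1/(6*64 + 4*1)))) = √(69 + (12 - 3*√2*√(1/(384 + 4)))) = √(69 + (12 - 3*√2*√(1/388))) = √(69 + (12 - 3*√2*√97/194)) = √(69 + (12 - 3*√194/194)) = √(81 - 3*√194/194)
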